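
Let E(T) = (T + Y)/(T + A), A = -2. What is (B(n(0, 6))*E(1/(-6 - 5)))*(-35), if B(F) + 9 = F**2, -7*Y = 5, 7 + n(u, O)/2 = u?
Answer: -57970/23 ≈ -2520.4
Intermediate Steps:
n(u, O) = -14 + 2*u
Y = -5/7 (Y = -1/7*5 = -5/7 ≈ -0.71429)
E(T) = (-5/7 + T)/(-2 + T) (E(T) = (T - 5/7)/(T - 2) = (-5/7 + T)/(-2 + T))
B(F) = -9 + F**2
(B(n(0, 6))*E(1/(-6 - 5)))*(-35) = ((-9 + (-14 + 2*0)**2)*((-5/7 + 1/(-6 - 5))/(-2 + 1/(-6 - 5))))*(-35) = ((-9 + (-14 + 0)**2)*((-5/7 + 1/(-11))/(-2 + 1/(-11))))*(-35) = ((-9 + (-14)**2)*((-5/7 - 1/11)/(-2 - 1/11)))*(-35) = ((-9 + 196)*(-62/77/(-23/11)))*(-35) = (187*(-11/23*(-62/77)))*(-35) = (187*(62/161))*(-35) = (11594/161)*(-35) = -57970/23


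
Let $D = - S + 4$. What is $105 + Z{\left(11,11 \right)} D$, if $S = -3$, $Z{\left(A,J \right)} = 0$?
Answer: $105$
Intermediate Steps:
$D = 7$ ($D = \left(-1\right) \left(-3\right) + 4 = 3 + 4 = 7$)
$105 + Z{\left(11,11 \right)} D = 105 + 0 \cdot 7 = 105 + 0 = 105$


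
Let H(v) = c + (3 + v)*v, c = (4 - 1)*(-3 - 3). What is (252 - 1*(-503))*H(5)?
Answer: 16610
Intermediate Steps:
c = -18 (c = 3*(-6) = -18)
H(v) = -18 + v*(3 + v) (H(v) = -18 + (3 + v)*v = -18 + v*(3 + v))
(252 - 1*(-503))*H(5) = (252 - 1*(-503))*(-18 + 5² + 3*5) = (252 + 503)*(-18 + 25 + 15) = 755*22 = 16610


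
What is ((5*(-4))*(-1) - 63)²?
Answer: 1849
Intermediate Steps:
((5*(-4))*(-1) - 63)² = (-20*(-1) - 63)² = (20 - 63)² = (-43)² = 1849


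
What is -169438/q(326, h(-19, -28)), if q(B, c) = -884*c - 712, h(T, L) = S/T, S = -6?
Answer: 1609661/9416 ≈ 170.95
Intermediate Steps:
h(T, L) = -6/T
q(B, c) = -712 - 884*c
-169438/q(326, h(-19, -28)) = -169438/(-712 - (-5304)/(-19)) = -169438/(-712 - (-5304)*(-1)/19) = -169438/(-712 - 884*6/19) = -169438/(-712 - 5304/19) = -169438/(-18832/19) = -169438*(-19/18832) = 1609661/9416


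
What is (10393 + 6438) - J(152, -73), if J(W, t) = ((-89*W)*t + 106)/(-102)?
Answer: 1352206/51 ≈ 26514.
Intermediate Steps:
J(W, t) = -53/51 + 89*W*t/102 (J(W, t) = (-89*W*t + 106)*(-1/102) = (106 - 89*W*t)*(-1/102) = -53/51 + 89*W*t/102)
(10393 + 6438) - J(152, -73) = (10393 + 6438) - (-53/51 + (89/102)*152*(-73)) = 16831 - (-53/51 - 493772/51) = 16831 - 1*(-493825/51) = 16831 + 493825/51 = 1352206/51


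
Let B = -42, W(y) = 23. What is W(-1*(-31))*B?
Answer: -966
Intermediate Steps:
W(-1*(-31))*B = 23*(-42) = -966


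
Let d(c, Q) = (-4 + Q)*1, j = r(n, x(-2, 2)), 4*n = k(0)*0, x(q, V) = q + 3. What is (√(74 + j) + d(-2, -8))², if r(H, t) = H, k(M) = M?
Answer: (12 - √74)² ≈ 11.544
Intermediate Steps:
x(q, V) = 3 + q
n = 0 (n = (0*0)/4 = (¼)*0 = 0)
j = 0
d(c, Q) = -4 + Q
(√(74 + j) + d(-2, -8))² = (√(74 + 0) + (-4 - 8))² = (√74 - 12)² = (-12 + √74)²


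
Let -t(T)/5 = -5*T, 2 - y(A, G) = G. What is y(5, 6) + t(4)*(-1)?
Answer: -104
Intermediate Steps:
y(A, G) = 2 - G
t(T) = 25*T (t(T) = -(-25)*T = 25*T)
y(5, 6) + t(4)*(-1) = (2 - 1*6) + (25*4)*(-1) = (2 - 6) + 100*(-1) = -4 - 100 = -104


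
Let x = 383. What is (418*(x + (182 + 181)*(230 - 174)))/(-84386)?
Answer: -4328599/42193 ≈ -102.59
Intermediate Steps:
(418*(x + (182 + 181)*(230 - 174)))/(-84386) = (418*(383 + (182 + 181)*(230 - 174)))/(-84386) = (418*(383 + 363*56))*(-1/84386) = (418*(383 + 20328))*(-1/84386) = (418*20711)*(-1/84386) = 8657198*(-1/84386) = -4328599/42193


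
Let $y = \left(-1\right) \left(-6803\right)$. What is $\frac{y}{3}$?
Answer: $\frac{6803}{3} \approx 2267.7$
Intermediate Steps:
$y = 6803$
$\frac{y}{3} = \frac{6803}{3}$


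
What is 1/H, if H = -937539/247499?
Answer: -247499/937539 ≈ -0.26399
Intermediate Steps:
H = -937539/247499 (H = -937539*1/247499 = -937539/247499 ≈ -3.7881)
1/H = 1/(-937539/247499) = -247499/937539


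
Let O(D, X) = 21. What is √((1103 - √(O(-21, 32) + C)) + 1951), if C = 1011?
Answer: √(3054 - 2*√258) ≈ 54.972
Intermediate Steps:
√((1103 - √(O(-21, 32) + C)) + 1951) = √((1103 - √(21 + 1011)) + 1951) = √((1103 - √1032) + 1951) = √((1103 - 2*√258) + 1951) = √(3054 - 2*√258)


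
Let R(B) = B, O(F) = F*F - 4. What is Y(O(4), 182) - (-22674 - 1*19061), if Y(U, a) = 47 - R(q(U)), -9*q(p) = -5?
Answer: 376033/9 ≈ 41781.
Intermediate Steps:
O(F) = -4 + F**2 (O(F) = F**2 - 4 = -4 + F**2)
q(p) = 5/9 (q(p) = -1/9*(-5) = 5/9)
Y(U, a) = 418/9 (Y(U, a) = 47 - 1*5/9 = 47 - 5/9 = 418/9)
Y(O(4), 182) - (-22674 - 1*19061) = 418/9 - (-22674 - 1*19061) = 418/9 - (-22674 - 19061) = 418/9 - 1*(-41735) = 418/9 + 41735 = 376033/9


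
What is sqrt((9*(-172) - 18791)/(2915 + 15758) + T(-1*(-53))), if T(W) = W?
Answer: sqrt(18100299090)/18673 ≈ 7.2049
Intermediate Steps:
sqrt((9*(-172) - 18791)/(2915 + 15758) + T(-1*(-53))) = sqrt((9*(-172) - 18791)/(2915 + 15758) - 1*(-53)) = sqrt((-1548 - 18791)/18673 + 53) = sqrt(-20339*1/18673 + 53) = sqrt(-20339/18673 + 53) = sqrt(969330/18673) = sqrt(18100299090)/18673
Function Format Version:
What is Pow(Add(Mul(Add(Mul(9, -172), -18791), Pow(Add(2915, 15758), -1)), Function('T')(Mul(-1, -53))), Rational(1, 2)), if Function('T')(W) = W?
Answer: Mul(Rational(1, 18673), Pow(18100299090, Rational(1, 2))) ≈ 7.2049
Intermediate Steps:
Pow(Add(Mul(Add(Mul(9, -172), -18791), Pow(Add(2915, 15758), -1)), Function('T')(Mul(-1, -53))), Rational(1, 2)) = Pow(Add(Mul(Add(Mul(9, -172), -18791), Pow(Add(2915, 15758), -1)), Mul(-1, -53)), Rational(1, 2)) = Pow(Add(Mul(Add(-1548, -18791), Pow(18673, -1)), 53), Rational(1, 2)) = Pow(Add(Mul(-20339, Rational(1, 18673)), 53), Rational(1, 2)) = Pow(Add(Rational(-20339, 18673), 53), Rational(1, 2)) = Pow(Rational(969330, 18673), Rational(1, 2)) = Mul(Rational(1, 18673), Pow(18100299090, Rational(1, 2)))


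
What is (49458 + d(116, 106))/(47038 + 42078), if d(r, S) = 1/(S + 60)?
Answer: 8210029/14793256 ≈ 0.55499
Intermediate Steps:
d(r, S) = 1/(60 + S)
(49458 + d(116, 106))/(47038 + 42078) = (49458 + 1/(60 + 106))/(47038 + 42078) = (49458 + 1/166)/89116 = (49458 + 1/166)*(1/89116) = (8210029/166)*(1/89116) = 8210029/14793256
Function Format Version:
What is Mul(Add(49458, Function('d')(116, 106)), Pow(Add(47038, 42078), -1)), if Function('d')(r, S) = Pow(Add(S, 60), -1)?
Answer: Rational(8210029, 14793256) ≈ 0.55499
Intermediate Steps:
Function('d')(r, S) = Pow(Add(60, S), -1)
Mul(Add(49458, Function('d')(116, 106)), Pow(Add(47038, 42078), -1)) = Mul(Add(49458, Pow(Add(60, 106), -1)), Pow(Add(47038, 42078), -1)) = Mul(Add(49458, Pow(166, -1)), Pow(89116, -1)) = Mul(Add(49458, Rational(1, 166)), Rational(1, 89116)) = Mul(Rational(8210029, 166), Rational(1, 89116)) = Rational(8210029, 14793256)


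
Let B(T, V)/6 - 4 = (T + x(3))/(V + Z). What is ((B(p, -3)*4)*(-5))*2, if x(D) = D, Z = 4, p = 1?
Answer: -1920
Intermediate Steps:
B(T, V) = 24 + 6*(3 + T)/(4 + V) (B(T, V) = 24 + 6*((T + 3)/(V + 4)) = 24 + 6*((3 + T)/(4 + V)) = 24 + 6*(3 + T)/(4 + V))
((B(p, -3)*4)*(-5))*2 = (((6*(19 + 1 + 4*(-3))/(4 - 3))*4)*(-5))*2 = (((6*(19 + 1 - 12)/1)*4)*(-5))*2 = (((6*1*8)*4)*(-5))*2 = ((48*4)*(-5))*2 = (192*(-5))*2 = -960*2 = -1920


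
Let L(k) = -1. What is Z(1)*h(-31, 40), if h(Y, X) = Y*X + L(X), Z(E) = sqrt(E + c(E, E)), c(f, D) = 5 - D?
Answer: -1241*sqrt(5) ≈ -2775.0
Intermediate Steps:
Z(E) = sqrt(5) (Z(E) = sqrt(E + (5 - E)) = sqrt(5))
h(Y, X) = -1 + X*Y (h(Y, X) = Y*X - 1 = X*Y - 1 = -1 + X*Y)
Z(1)*h(-31, 40) = sqrt(5)*(-1 + 40*(-31)) = sqrt(5)*(-1 - 1240) = sqrt(5)*(-1241) = -1241*sqrt(5)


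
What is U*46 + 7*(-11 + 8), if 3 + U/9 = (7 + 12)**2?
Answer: 148191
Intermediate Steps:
U = 3222 (U = -27 + 9*(7 + 12)**2 = -27 + 9*19**2 = -27 + 9*361 = -27 + 3249 = 3222)
U*46 + 7*(-11 + 8) = 3222*46 + 7*(-11 + 8) = 148212 + 7*(-3) = 148212 - 21 = 148191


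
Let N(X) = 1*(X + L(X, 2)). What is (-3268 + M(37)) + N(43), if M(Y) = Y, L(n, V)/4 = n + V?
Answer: -3008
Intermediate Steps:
L(n, V) = 4*V + 4*n (L(n, V) = 4*(n + V) = 4*(V + n) = 4*V + 4*n)
N(X) = 8 + 5*X (N(X) = 1*(X + (4*2 + 4*X)) = 1*(X + (8 + 4*X)) = 1*(8 + 5*X) = 8 + 5*X)
(-3268 + M(37)) + N(43) = (-3268 + 37) + (8 + 5*43) = -3231 + (8 + 215) = -3231 + 223 = -3008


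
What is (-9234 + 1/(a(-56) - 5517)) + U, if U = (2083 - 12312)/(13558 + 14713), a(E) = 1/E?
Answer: -80656706231955/8734410263 ≈ -9234.4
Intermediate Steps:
U = -10229/28271 ≈ -0.36182
(-9234 + 1/(a(-56) - 5517)) + U = (-9234 + 1/(1/(-56) - 5517)) - 10229/28271 = (-9234 + 1/(-1/56 - 5517)) - 10229/28271 = (-9234 + 1/(-308953/56)) - 10229/28271 = (-9234 - 56/308953) - 10229/28271 = -2852872058/308953 - 10229/28271 = -80656706231955/8734410263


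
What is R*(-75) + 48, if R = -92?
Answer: 6948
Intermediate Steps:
R*(-75) + 48 = -92*(-75) + 48 = 6900 + 48 = 6948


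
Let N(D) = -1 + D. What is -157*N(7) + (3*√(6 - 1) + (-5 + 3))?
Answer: -944 + 3*√5 ≈ -937.29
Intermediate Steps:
-157*N(7) + (3*√(6 - 1) + (-5 + 3)) = -157*(-1 + 7) + (3*√(6 - 1) + (-5 + 3)) = -157*6 + (3*√5 - 2) = -942 + (-2 + 3*√5) = -944 + 3*√5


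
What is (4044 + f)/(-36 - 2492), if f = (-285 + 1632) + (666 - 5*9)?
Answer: -1503/632 ≈ -2.3782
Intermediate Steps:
f = 1968 (f = 1347 + (666 - 1*45) = 1347 + (666 - 45) = 1347 + 621 = 1968)
(4044 + f)/(-36 - 2492) = (4044 + 1968)/(-36 - 2492) = 6012/(-2528) = 6012*(-1/2528) = -1503/632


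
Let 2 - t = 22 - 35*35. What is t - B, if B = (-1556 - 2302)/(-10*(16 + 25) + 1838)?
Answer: 287433/238 ≈ 1207.7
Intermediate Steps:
B = -643/238 (B = -3858/(-10*41 + 1838) = -3858/(-410 + 1838) = -3858/1428 = -3858*1/1428 = -643/238 ≈ -2.7017)
t = 1205 (t = 2 - (22 - 35*35) = 2 - (22 - 1225) = 2 - 1*(-1203) = 2 + 1203 = 1205)
t - B = 1205 - 1*(-643/238) = 1205 + 643/238 = 287433/238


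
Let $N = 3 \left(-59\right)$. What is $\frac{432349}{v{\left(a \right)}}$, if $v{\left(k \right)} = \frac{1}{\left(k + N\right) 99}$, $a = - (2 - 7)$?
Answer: $-7362038772$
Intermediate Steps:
$N = -177$
$a = 5$ ($a = \left(-1\right) \left(-5\right) = 5$)
$v{\left(k \right)} = \frac{1}{99 \left(-177 + k\right)}$ ($v{\left(k \right)} = \frac{1}{\left(k - 177\right) 99} = \frac{1}{-177 + k} \frac{1}{99} = \frac{1}{99 \left(-177 + k\right)}$)
$\frac{432349}{v{\left(a \right)}} = \frac{432349}{\frac{1}{99} \frac{1}{-177 + 5}} = \frac{432349}{\frac{1}{99} \frac{1}{-172}} = \frac{432349}{\frac{1}{99} \left(- \frac{1}{172}\right)} = \frac{432349}{- \frac{1}{17028}} = 432349 \left(-17028\right) = -7362038772$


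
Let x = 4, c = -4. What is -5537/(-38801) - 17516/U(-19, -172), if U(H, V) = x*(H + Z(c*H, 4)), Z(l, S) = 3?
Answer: 24285453/88688 ≈ 273.83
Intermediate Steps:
U(H, V) = 12 + 4*H (U(H, V) = 4*(H + 3) = 4*(3 + H) = 12 + 4*H)
-5537/(-38801) - 17516/U(-19, -172) = -5537/(-38801) - 17516/(12 + 4*(-19)) = -5537*(-1/38801) - 17516/(12 - 76) = 791/5543 - 17516/(-64) = 791/5543 - 17516*(-1/64) = 791/5543 + 4379/16 = 24285453/88688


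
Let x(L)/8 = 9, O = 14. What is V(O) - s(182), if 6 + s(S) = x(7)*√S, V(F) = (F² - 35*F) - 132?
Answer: -420 - 72*√182 ≈ -1391.3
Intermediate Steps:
x(L) = 72 (x(L) = 8*9 = 72)
V(F) = -132 + F² - 35*F
s(S) = -6 + 72*√S
V(O) - s(182) = (-132 + 14² - 35*14) - (-6 + 72*√182) = (-132 + 196 - 490) + (6 - 72*√182) = -426 + (6 - 72*√182) = -420 - 72*√182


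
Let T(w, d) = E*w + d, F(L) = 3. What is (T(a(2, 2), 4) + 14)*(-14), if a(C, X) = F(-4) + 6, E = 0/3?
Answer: -252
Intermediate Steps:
E = 0 (E = 0*(1/3) = 0)
a(C, X) = 9 (a(C, X) = 3 + 6 = 9)
T(w, d) = d (T(w, d) = 0*w + d = 0 + d = d)
(T(a(2, 2), 4) + 14)*(-14) = (4 + 14)*(-14) = 18*(-14) = -252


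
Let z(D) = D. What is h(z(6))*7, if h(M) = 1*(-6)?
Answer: -42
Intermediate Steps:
h(M) = -6
h(z(6))*7 = -6*7 = -42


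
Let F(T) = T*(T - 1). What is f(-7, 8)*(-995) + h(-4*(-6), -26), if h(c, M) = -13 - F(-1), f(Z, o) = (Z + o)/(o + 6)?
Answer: -1205/14 ≈ -86.071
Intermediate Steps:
f(Z, o) = (Z + o)/(6 + o)
F(T) = T*(-1 + T)
h(c, M) = -15 (h(c, M) = -13 - (-1)*(-1 - 1) = -13 - (-1)*(-2) = -13 - 1*2 = -13 - 2 = -15)
f(-7, 8)*(-995) + h(-4*(-6), -26) = ((-7 + 8)/(6 + 8))*(-995) - 15 = (1/14)*(-995) - 15 = -995/14 - 15 = -1205/14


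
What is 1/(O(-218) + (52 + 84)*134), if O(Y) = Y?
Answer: 1/18006 ≈ 5.5537e-5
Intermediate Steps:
1/(O(-218) + (52 + 84)*134) = 1/(-218 + (52 + 84)*134) = 1/(-218 + 136*134) = 1/(-218 + 18224) = 1/18006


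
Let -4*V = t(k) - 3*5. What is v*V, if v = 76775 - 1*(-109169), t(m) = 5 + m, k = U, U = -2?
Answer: 557832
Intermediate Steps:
k = -2
V = 3 (V = -((5 - 2) - 3*5)/4 = -(3 - 15)/4 = -1/4*(-12) = 3)
v = 185944 (v = 76775 + 109169 = 185944)
v*V = 185944*3 = 557832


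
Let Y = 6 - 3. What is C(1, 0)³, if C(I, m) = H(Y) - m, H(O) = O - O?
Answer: 0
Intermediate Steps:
Y = 3
H(O) = 0
C(I, m) = -m (C(I, m) = 0 - m = -m)
C(1, 0)³ = (-1*0)³ = 0³ = 0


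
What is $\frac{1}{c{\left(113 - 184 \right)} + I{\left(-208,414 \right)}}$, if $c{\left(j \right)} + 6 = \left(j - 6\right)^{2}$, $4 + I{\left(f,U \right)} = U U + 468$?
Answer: $\frac{1}{177783} \approx 5.6248 \cdot 10^{-6}$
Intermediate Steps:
$I{\left(f,U \right)} = 464 + U^{2}$ ($I{\left(f,U \right)} = -4 + \left(U U + 468\right) = -4 + \left(U^{2} + 468\right) = -4 + \left(468 + U^{2}\right) = 464 + U^{2}$)
$c{\left(j \right)} = -6 + \left(-6 + j\right)^{2}$ ($c{\left(j \right)} = -6 + \left(j - 6\right)^{2} = -6 + \left(-6 + j\right)^{2}$)
$\frac{1}{c{\left(113 - 184 \right)} + I{\left(-208,414 \right)}} = \frac{1}{\left(-6 + \left(-6 + \left(113 - 184\right)\right)^{2}\right) + \left(464 + 414^{2}\right)} = \frac{1}{\left(-6 + \left(-6 + \left(113 - 184\right)\right)^{2}\right) + \left(464 + 171396\right)} = \frac{1}{\left(-6 + \left(-6 - 71\right)^{2}\right) + 171860} = \frac{1}{\left(-6 + \left(-77\right)^{2}\right) + 171860} = \frac{1}{\left(-6 + 5929\right) + 171860} = \frac{1}{5923 + 171860} = \frac{1}{177783}$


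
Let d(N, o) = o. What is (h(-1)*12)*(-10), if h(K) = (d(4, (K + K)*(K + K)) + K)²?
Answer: -1080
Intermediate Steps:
h(K) = (K + 4*K²)² (h(K) = ((K + K)*(K + K) + K)² = ((2*K)*(2*K) + K)² = (4*K² + K)² = (K + 4*K²)²)
(h(-1)*12)*(-10) = (((-1)²*(1 + 4*(-1))²)*12)*(-10) = ((1*(1 - 4)²)*12)*(-10) = ((1*(-3)²)*12)*(-10) = ((1*9)*12)*(-10) = (9*12)*(-10) = 108*(-10) = -1080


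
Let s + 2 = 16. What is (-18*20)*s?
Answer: -5040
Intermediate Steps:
s = 14 (s = -2 + 16 = 14)
(-18*20)*s = -18*20*14 = -360*14 = -5040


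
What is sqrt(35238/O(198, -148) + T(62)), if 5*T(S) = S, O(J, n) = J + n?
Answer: sqrt(17929)/5 ≈ 26.780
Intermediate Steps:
T(S) = S/5
sqrt(35238/O(198, -148) + T(62)) = sqrt(35238/(198 - 148) + (1/5)*62) = sqrt(35238/50 + 62/5) = sqrt(35238*(1/50) + 62/5) = sqrt(17619/25 + 62/5) = sqrt(17929/25) = sqrt(17929)/5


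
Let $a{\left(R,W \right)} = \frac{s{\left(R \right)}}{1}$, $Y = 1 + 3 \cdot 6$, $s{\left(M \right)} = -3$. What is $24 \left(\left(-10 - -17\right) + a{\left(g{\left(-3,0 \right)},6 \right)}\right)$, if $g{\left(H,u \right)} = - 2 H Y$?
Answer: $96$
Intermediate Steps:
$Y = 19$ ($Y = 1 + 18 = 19$)
$g{\left(H,u \right)} = - 38 H$ ($g{\left(H,u \right)} = - 2 H 19 = - 38 H$)
$a{\left(R,W \right)} = -3$ ($a{\left(R,W \right)} = - \frac{3}{1} = \left(-3\right) 1 = -3$)
$24 \left(\left(-10 - -17\right) + a{\left(g{\left(-3,0 \right)},6 \right)}\right) = 24 \left(\left(-10 - -17\right) - 3\right) = 24 \left(\left(-10 + 17\right) - 3\right) = 24 \left(7 - 3\right) = 24 \cdot 4 = 96$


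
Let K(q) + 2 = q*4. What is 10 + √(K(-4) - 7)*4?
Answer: 10 + 20*I ≈ 10.0 + 20.0*I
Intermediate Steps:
K(q) = -2 + 4*q (K(q) = -2 + q*4 = -2 + 4*q)
10 + √(K(-4) - 7)*4 = 10 + √((-2 + 4*(-4)) - 7)*4 = 10 + √((-2 - 16) - 7)*4 = 10 + √(-18 - 7)*4 = 10 + √(-25)*4 = 10 + (5*I)*4 = 10 + 20*I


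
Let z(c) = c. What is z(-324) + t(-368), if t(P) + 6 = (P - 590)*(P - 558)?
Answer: 886778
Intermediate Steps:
t(P) = -6 + (-590 + P)*(-558 + P) (t(P) = -6 + (P - 590)*(P - 558) = -6 + (-590 + P)*(-558 + P))
z(-324) + t(-368) = -324 + (329214 + (-368)² - 1148*(-368)) = -324 + (329214 + 135424 + 422464) = -324 + 887102 = 886778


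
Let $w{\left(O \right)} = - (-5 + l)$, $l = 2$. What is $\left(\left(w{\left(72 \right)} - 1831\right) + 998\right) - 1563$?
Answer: $-2393$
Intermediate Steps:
$w{\left(O \right)} = 3$ ($w{\left(O \right)} = - (-5 + 2) = \left(-1\right) \left(-3\right) = 3$)
$\left(\left(w{\left(72 \right)} - 1831\right) + 998\right) - 1563 = \left(\left(3 - 1831\right) + 998\right) - 1563 = \left(-1828 + 998\right) - 1563 = -830 - 1563 = -2393$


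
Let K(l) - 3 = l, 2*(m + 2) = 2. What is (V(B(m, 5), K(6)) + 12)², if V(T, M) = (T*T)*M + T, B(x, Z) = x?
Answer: 400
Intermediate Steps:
m = -1 (m = -2 + (½)*2 = -2 + 1 = -1)
K(l) = 3 + l
V(T, M) = T + M*T² (V(T, M) = T²*M + T = M*T² + T = T + M*T²)
(V(B(m, 5), K(6)) + 12)² = (-(1 + (3 + 6)*(-1)) + 12)² = (-(1 + 9*(-1)) + 12)² = (-(1 - 9) + 12)² = (-1*(-8) + 12)² = (8 + 12)² = 20² = 400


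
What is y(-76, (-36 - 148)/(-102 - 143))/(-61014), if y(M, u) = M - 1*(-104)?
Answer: -14/30507 ≈ -0.00045891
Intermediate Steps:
y(M, u) = 104 + M (y(M, u) = M + 104 = 104 + M)
y(-76, (-36 - 148)/(-102 - 143))/(-61014) = (104 - 76)/(-61014) = 28*(-1/61014) = -14/30507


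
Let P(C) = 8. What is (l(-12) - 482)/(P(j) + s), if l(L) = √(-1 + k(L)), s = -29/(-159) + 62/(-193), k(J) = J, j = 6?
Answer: -14791134/241235 + 30687*I*√13/241235 ≈ -61.314 + 0.45865*I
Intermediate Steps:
s = -4261/30687 (s = -29*(-1/159) + 62*(-1/193) = 29/159 - 62/193 = -4261/30687 ≈ -0.13885)
l(L) = √(-1 + L)
(l(-12) - 482)/(P(j) + s) = (√(-1 - 12) - 482)/(8 - 4261/30687) = (√(-13) - 482)/(241235/30687) = (I*√13 - 482)*(30687/241235) = (-482 + I*√13)*(30687/241235) = -14791134/241235 + 30687*I*√13/241235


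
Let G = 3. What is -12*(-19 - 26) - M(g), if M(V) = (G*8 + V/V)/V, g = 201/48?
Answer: 35780/67 ≈ 534.03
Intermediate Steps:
g = 67/16 (g = 201*(1/48) = 67/16 ≈ 4.1875)
M(V) = 25/V (M(V) = (3*8 + V/V)/V = (24 + 1)/V = 25/V)
-12*(-19 - 26) - M(g) = -12*(-19 - 26) - 25/67/16 = -12*(-45) - 25*16/67 = 540 - 1*400/67 = 540 - 400/67 = 35780/67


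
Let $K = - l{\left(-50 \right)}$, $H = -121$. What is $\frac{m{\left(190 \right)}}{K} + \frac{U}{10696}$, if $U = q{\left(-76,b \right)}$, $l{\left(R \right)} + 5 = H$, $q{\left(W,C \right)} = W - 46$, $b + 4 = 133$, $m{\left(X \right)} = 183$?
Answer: $\frac{23119}{16044} \approx 1.441$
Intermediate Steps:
$b = 129$ ($b = -4 + 133 = 129$)
$q{\left(W,C \right)} = -46 + W$ ($q{\left(W,C \right)} = W - 46 = -46 + W$)
$l{\left(R \right)} = -126$ ($l{\left(R \right)} = -5 - 121 = -126$)
$U = -122$ ($U = -46 - 76 = -122$)
$K = 126$ ($K = \left(-1\right) \left(-126\right) = 126$)
$\frac{m{\left(190 \right)}}{K} + \frac{U}{10696} = \frac{183}{126} - \frac{122}{10696} = 183 \cdot \frac{1}{126} - \frac{61}{5348} = \frac{61}{42} - \frac{61}{5348} = \frac{23119}{16044}$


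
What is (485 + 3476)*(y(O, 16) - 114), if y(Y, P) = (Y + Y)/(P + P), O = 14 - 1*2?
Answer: -1794333/4 ≈ -4.4858e+5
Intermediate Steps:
O = 12 (O = 14 - 2 = 12)
y(Y, P) = Y/P (y(Y, P) = (2*Y)/((2*P)) = (2*Y)*(1/(2*P)) = Y/P)
(485 + 3476)*(y(O, 16) - 114) = (485 + 3476)*(12/16 - 114) = 3961*(12*(1/16) - 114) = 3961*(¾ - 114) = 3961*(-453/4) = -1794333/4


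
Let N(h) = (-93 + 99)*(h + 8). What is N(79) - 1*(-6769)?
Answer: 7291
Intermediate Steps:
N(h) = 48 + 6*h (N(h) = 6*(8 + h) = 48 + 6*h)
N(79) - 1*(-6769) = (48 + 6*79) - 1*(-6769) = (48 + 474) + 6769 = 522 + 6769 = 7291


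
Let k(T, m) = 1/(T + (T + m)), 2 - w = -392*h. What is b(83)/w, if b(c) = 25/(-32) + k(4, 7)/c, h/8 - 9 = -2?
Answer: -31093/874647360 ≈ -3.5549e-5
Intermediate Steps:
h = 56 (h = 72 + 8*(-2) = 72 - 16 = 56)
w = 21954 (w = 2 - (-392)*56 = 2 - 1*(-21952) = 2 + 21952 = 21954)
k(T, m) = 1/(m + 2*T)
b(c) = -25/32 + 1/(15*c) (b(c) = 25/(-32) + 1/((7 + 2*4)*c) = 25*(-1/32) + 1/((7 + 8)*c) = -25/32 + 1/(15*c))
b(83)/w = ((1/480)*(32 - 375*83)/83)/21954 = ((1/480)*(1/83)*(32 - 31125))*(1/21954) = ((1/480)*(1/83)*(-31093))*(1/21954) = -31093/39840*1/21954 = -31093/874647360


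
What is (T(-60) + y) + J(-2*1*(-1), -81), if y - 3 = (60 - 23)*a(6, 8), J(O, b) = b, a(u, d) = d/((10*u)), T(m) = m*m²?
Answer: -3241096/15 ≈ -2.1607e+5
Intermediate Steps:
T(m) = m³
a(u, d) = d/(10*u) (a(u, d) = d*(1/(10*u)) = d/(10*u))
y = 119/15 (y = 3 + (60 - 23)*((⅒)*8/6) = 3 + 37*((⅒)*8*(⅙)) = 3 + 37*(2/15) = 3 + 74/15 = 119/15 ≈ 7.9333)
(T(-60) + y) + J(-2*1*(-1), -81) = ((-60)³ + 119/15) - 81 = (-216000 + 119/15) - 81 = -3239881/15 - 81 = -3241096/15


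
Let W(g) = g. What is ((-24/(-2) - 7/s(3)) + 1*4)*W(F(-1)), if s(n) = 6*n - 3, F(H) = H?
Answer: -233/15 ≈ -15.533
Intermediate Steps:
s(n) = -3 + 6*n
((-24/(-2) - 7/s(3)) + 1*4)*W(F(-1)) = ((-24/(-2) - 7/(-3 + 6*3)) + 1*4)*(-1) = ((-24*(-½) - 7/(-3 + 18)) + 4)*(-1) = ((12 - 7/15) + 4)*(-1) = (173/15 + 4)*(-1) = (233/15)*(-1) = -233/15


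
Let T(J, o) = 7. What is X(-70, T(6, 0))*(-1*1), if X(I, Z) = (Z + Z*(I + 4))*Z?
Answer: 3185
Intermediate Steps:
X(I, Z) = Z*(Z + Z*(4 + I)) (X(I, Z) = (Z + Z*(4 + I))*Z = Z*(Z + Z*(4 + I)))
X(-70, T(6, 0))*(-1*1) = (7²*(5 - 70))*(-1*1) = (49*(-65))*(-1) = -3185*(-1) = 3185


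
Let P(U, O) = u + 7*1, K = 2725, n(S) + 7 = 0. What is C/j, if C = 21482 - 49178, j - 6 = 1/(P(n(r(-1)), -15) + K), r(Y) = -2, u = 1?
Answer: -75693168/16399 ≈ -4615.7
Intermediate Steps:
n(S) = -7 (n(S) = -7 + 0 = -7)
P(U, O) = 8 (P(U, O) = 1 + 7*1 = 1 + 7 = 8)
j = 16399/2733 (j = 6 + 1/(8 + 2725) = 6 + 1/2733 = 16399/2733 ≈ 6.0004)
C = -27696
C/j = -27696/16399/2733 = -27696*2733/16399 = -75693168/16399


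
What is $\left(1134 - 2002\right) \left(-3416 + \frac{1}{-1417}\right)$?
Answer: $\frac{4201530564}{1417} \approx 2.9651 \cdot 10^{6}$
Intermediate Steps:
$\left(1134 - 2002\right) \left(-3416 + \frac{1}{-1417}\right) = - 868 \left(-3416 - \frac{1}{1417}\right) = \left(-868\right) \left(- \frac{4840473}{1417}\right) = \frac{4201530564}{1417}$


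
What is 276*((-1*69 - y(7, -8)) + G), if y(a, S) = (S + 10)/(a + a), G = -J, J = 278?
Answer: -670680/7 ≈ -95811.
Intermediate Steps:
G = -278 (G = -1*278 = -278)
y(a, S) = (10 + S)/(2*a) (y(a, S) = (10 + S)/((2*a)) = (10 + S)*(1/(2*a)) = (10 + S)/(2*a))
276*((-1*69 - y(7, -8)) + G) = 276*((-1*69 - (10 - 8)/(2*7)) - 278) = 276*((-69 - 2/(2*7)) - 278) = 276*((-69 - 1*⅐) - 278) = 276*((-69 - ⅐) - 278) = 276*(-484/7 - 278) = 276*(-2430/7) = -670680/7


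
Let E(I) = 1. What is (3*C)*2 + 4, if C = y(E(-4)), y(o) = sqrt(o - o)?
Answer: 4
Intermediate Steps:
y(o) = 0 (y(o) = sqrt(0) = 0)
C = 0
(3*C)*2 + 4 = (3*0)*2 + 4 = 0*2 + 4 = 0 + 4 = 4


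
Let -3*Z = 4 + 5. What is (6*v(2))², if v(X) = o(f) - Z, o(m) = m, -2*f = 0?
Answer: 324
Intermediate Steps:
f = 0 (f = -½*0 = 0)
Z = -3 (Z = -(4 + 5)/3 = -⅓*9 = -3)
v(X) = 3 (v(X) = 0 - 1*(-3) = 0 + 3 = 3)
(6*v(2))² = (6*3)² = 18² = 324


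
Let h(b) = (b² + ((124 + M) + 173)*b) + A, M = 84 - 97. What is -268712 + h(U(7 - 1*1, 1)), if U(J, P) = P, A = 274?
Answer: -268153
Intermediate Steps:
M = -13
h(b) = 274 + b² + 284*b (h(b) = (b² + ((124 - 13) + 173)*b) + 274 = (b² + (111 + 173)*b) + 274 = (b² + 284*b) + 274 = 274 + b² + 284*b)
-268712 + h(U(7 - 1*1, 1)) = -268712 + (274 + 1² + 284*1) = -268712 + (274 + 1 + 284) = -268712 + 559 = -268153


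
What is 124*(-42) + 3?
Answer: -5205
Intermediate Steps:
124*(-42) + 3 = -5208 + 3 = -5205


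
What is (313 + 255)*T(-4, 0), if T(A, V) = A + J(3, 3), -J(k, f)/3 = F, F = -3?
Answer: 2840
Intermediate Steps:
J(k, f) = 9 (J(k, f) = -3*(-3) = 9)
T(A, V) = 9 + A (T(A, V) = A + 9 = 9 + A)
(313 + 255)*T(-4, 0) = (313 + 255)*(9 - 4) = 568*5 = 2840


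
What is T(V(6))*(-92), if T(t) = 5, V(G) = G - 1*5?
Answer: -460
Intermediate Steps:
V(G) = -5 + G (V(G) = G - 5 = -5 + G)
T(V(6))*(-92) = 5*(-92) = -460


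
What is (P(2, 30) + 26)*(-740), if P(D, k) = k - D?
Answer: -39960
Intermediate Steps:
(P(2, 30) + 26)*(-740) = ((30 - 1*2) + 26)*(-740) = ((30 - 2) + 26)*(-740) = (28 + 26)*(-740) = 54*(-740) = -39960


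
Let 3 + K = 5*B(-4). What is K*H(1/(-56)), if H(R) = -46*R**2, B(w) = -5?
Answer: 23/56 ≈ 0.41071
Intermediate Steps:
K = -28 (K = -3 + 5*(-5) = -3 - 25 = -28)
K*H(1/(-56)) = -(-1288)*(1/(-56))**2 = -(-1288)*(-1/56)**2 = -(-1288)/3136 = -28*(-23/1568) = 23/56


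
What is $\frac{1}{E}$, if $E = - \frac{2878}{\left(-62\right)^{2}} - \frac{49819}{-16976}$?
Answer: $\frac{16313936}{35661827} \approx 0.45746$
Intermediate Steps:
$E = \frac{35661827}{16313936}$ ($E = - \frac{2878}{3844} - - \frac{49819}{16976} = \left(-2878\right) \frac{1}{3844} + \frac{49819}{16976} = - \frac{1439}{1922} + \frac{49819}{16976} = \frac{35661827}{16313936} \approx 2.186$)
$\frac{1}{E} = \frac{1}{\frac{35661827}{16313936}} = \frac{16313936}{35661827}$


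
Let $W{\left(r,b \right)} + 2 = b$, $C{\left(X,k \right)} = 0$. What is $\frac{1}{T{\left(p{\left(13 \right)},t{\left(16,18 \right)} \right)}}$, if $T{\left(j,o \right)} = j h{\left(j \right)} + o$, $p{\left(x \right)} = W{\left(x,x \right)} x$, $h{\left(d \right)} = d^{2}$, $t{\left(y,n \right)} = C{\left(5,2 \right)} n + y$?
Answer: $\frac{1}{2924223} \approx 3.4197 \cdot 10^{-7}$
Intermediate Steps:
$W{\left(r,b \right)} = -2 + b$
$t{\left(y,n \right)} = y$ ($t{\left(y,n \right)} = 0 n + y = 0 + y = y$)
$p{\left(x \right)} = x \left(-2 + x\right)$ ($p{\left(x \right)} = \left(-2 + x\right) x = x \left(-2 + x\right)$)
$T{\left(j,o \right)} = o + j^{3}$ ($T{\left(j,o \right)} = j j^{2} + o = j^{3} + o = o + j^{3}$)
$\frac{1}{T{\left(p{\left(13 \right)},t{\left(16,18 \right)} \right)}} = \frac{1}{16 + \left(13 \left(-2 + 13\right)\right)^{3}} = \frac{1}{16 + \left(13 \cdot 11\right)^{3}} = \frac{1}{16 + 143^{3}} = \frac{1}{16 + 2924207} = \frac{1}{2924223}$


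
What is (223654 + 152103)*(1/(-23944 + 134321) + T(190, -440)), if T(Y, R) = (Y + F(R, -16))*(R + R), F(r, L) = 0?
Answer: -6934608360665043/110377 ≈ -6.2827e+10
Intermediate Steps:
T(Y, R) = 2*R*Y (T(Y, R) = (Y + 0)*(R + R) = Y*(2*R) = 2*R*Y)
(223654 + 152103)*(1/(-23944 + 134321) + T(190, -440)) = (223654 + 152103)*(1/(-23944 + 134321) + 2*(-440)*190) = 375757*(1/110377 - 167200) = 375757*(-18455034399/110377) = -6934608360665043/110377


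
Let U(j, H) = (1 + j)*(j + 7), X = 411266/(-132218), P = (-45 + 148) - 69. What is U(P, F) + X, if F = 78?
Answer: 94660782/66109 ≈ 1431.9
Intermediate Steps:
P = 34 (P = 103 - 69 = 34)
X = -205633/66109 (X = 411266*(-1/132218) = -205633/66109 ≈ -3.1105)
U(j, H) = (1 + j)*(7 + j)
U(P, F) + X = (7 + 34² + 8*34) - 205633/66109 = (7 + 1156 + 272) - 205633/66109 = 1435 - 205633/66109 = 94660782/66109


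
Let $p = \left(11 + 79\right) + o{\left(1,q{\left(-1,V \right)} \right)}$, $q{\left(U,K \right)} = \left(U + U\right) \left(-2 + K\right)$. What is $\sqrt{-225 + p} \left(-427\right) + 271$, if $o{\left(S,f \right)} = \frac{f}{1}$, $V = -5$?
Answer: $271 - 4697 i \approx 271.0 - 4697.0 i$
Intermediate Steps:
$q{\left(U,K \right)} = 2 U \left(-2 + K\right)$
$o{\left(S,f \right)} = f$ ($o{\left(S,f \right)} = f 1 = f$)
$p = 104$ ($p = \left(11 + 79\right) + 2 \left(-1\right) \left(-2 - 5\right) = 90 + 2 \left(-1\right) \left(-7\right) = 90 + 14 = 104$)
$\sqrt{-225 + p} \left(-427\right) + 271 = \sqrt{-225 + 104} \left(-427\right) + 271 = \sqrt{-121} \left(-427\right) + 271 = 11 i \left(-427\right) + 271 = - 4697 i + 271 = 271 - 4697 i$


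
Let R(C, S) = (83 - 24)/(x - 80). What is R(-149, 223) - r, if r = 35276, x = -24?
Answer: -3668763/104 ≈ -35277.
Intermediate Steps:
R(C, S) = -59/104 (R(C, S) = (83 - 24)/(-24 - 80) = 59/(-104) = 59*(-1/104) = -59/104)
R(-149, 223) - r = -59/104 - 1*35276 = -59/104 - 35276 = -3668763/104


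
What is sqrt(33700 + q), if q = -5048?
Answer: 2*sqrt(7163) ≈ 169.27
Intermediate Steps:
sqrt(33700 + q) = sqrt(33700 - 5048) = sqrt(28652) = 2*sqrt(7163)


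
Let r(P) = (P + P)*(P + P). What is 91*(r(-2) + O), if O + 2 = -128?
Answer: -10374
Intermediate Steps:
O = -130 (O = -2 - 128 = -130)
r(P) = 4*P² (r(P) = (2*P)*(2*P) = 4*P²)
91*(r(-2) + O) = 91*(4*(-2)² - 130) = 91*(4*4 - 130) = 91*(16 - 130) = 91*(-114) = -10374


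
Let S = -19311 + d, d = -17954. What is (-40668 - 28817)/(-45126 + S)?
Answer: 69485/82391 ≈ 0.84336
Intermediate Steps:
S = -37265 (S = -19311 - 17954 = -37265)
(-40668 - 28817)/(-45126 + S) = (-40668 - 28817)/(-45126 - 37265) = -69485/(-82391) = -69485*(-1/82391) = 69485/82391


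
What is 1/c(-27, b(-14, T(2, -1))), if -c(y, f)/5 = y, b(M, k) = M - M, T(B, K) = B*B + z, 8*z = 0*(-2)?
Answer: 1/135 ≈ 0.0074074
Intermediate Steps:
z = 0 (z = (0*(-2))/8 = (⅛)*0 = 0)
T(B, K) = B² (T(B, K) = B*B + 0 = B² + 0 = B²)
b(M, k) = 0
c(y, f) = -5*y
1/c(-27, b(-14, T(2, -1))) = 1/(-5*(-27)) = 1/135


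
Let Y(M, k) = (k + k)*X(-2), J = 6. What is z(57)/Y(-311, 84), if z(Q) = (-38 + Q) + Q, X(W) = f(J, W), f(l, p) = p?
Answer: -19/84 ≈ -0.22619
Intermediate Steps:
X(W) = W
Y(M, k) = -4*k (Y(M, k) = (k + k)*(-2) = (2*k)*(-2) = -4*k)
z(Q) = -38 + 2*Q
z(57)/Y(-311, 84) = (-38 + 2*57)/((-4*84)) = (-38 + 114)/(-336) = 76*(-1/336) = -19/84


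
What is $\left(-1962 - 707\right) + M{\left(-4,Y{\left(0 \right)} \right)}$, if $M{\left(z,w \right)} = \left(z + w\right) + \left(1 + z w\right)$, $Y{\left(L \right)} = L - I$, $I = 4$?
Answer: $-2660$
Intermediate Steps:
$Y{\left(L \right)} = -4 + L$ ($Y{\left(L \right)} = L - 4 = -4 + L$)
$M{\left(z,w \right)} = 1 + w + z + w z$ ($M{\left(z,w \right)} = \left(w + z\right) + \left(1 + w z\right) = 1 + w + z + w z$)
$\left(-1962 - 707\right) + M{\left(-4,Y{\left(0 \right)} \right)} = \left(-1962 - 707\right) + \left(1 + \left(-4 + 0\right) - 4 + \left(-4 + 0\right) \left(-4\right)\right) = -2669 - -9 = -2669 + \left(1 - 4 - 4 + 16\right) = -2669 + 9 = -2660$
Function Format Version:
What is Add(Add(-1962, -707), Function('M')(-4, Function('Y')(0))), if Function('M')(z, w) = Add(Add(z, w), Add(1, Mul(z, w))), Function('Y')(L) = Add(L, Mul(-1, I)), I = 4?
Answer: -2660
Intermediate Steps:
Function('Y')(L) = Add(-4, L) (Function('Y')(L) = Add(L, Mul(-1, 4)) = Add(L, -4) = Add(-4, L))
Function('M')(z, w) = Add(1, w, z, Mul(w, z)) (Function('M')(z, w) = Add(Add(w, z), Add(1, Mul(w, z))) = Add(1, w, z, Mul(w, z)))
Add(Add(-1962, -707), Function('M')(-4, Function('Y')(0))) = Add(Add(-1962, -707), Add(1, Add(-4, 0), -4, Mul(Add(-4, 0), -4))) = Add(-2669, Add(1, -4, -4, Mul(-4, -4))) = Add(-2669, Add(1, -4, -4, 16)) = Add(-2669, 9) = -2660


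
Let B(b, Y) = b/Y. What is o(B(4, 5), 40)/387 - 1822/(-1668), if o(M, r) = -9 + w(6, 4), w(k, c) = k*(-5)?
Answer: 11853/11954 ≈ 0.99155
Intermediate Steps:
w(k, c) = -5*k
o(M, r) = -39 (o(M, r) = -9 - 5*6 = -9 - 30 = -39)
o(B(4, 5), 40)/387 - 1822/(-1668) = -39/387 - 1822/(-1668) = -39*1/387 - 1822*(-1/1668) = -13/129 + 911/834 = 11853/11954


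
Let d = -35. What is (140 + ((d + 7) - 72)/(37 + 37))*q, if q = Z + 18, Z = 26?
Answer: 225720/37 ≈ 6100.5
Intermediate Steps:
q = 44 (q = 26 + 18 = 44)
(140 + ((d + 7) - 72)/(37 + 37))*q = (140 + ((-35 + 7) - 72)/(37 + 37))*44 = (140 + (-28 - 72)/74)*44 = (140 - 100*1/74)*44 = (140 - 50/37)*44 = (5130/37)*44 = 225720/37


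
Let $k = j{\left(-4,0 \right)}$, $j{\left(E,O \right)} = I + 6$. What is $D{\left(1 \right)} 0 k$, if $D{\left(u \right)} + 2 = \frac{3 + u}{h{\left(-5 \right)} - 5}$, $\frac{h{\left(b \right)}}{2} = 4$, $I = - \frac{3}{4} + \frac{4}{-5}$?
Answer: $0$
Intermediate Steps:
$I = - \frac{31}{20}$ ($I = \left(-3\right) \frac{1}{4} + 4 \left(- \frac{1}{5}\right) = - \frac{3}{4} - \frac{4}{5} = - \frac{31}{20} \approx -1.55$)
$h{\left(b \right)} = 8$ ($h{\left(b \right)} = 2 \cdot 4 = 8$)
$j{\left(E,O \right)} = \frac{89}{20}$ ($j{\left(E,O \right)} = - \frac{31}{20} + 6 = \frac{89}{20}$)
$k = \frac{89}{20} \approx 4.45$
$D{\left(u \right)} = -1 + \frac{u}{3}$ ($D{\left(u \right)} = -2 + \frac{3 + u}{8 - 5} = -2 + \frac{3 + u}{3} = -2 + \left(3 + u\right) \frac{1}{3} = -2 + \left(1 + \frac{u}{3}\right) = -1 + \frac{u}{3}$)
$D{\left(1 \right)} 0 k = \left(-1 + \frac{1}{3} \cdot 1\right) 0 \cdot \frac{89}{20} = \left(-1 + \frac{1}{3}\right) 0 \cdot \frac{89}{20} = \left(- \frac{2}{3}\right) 0 \cdot \frac{89}{20} = 0 \cdot \frac{89}{20} = 0$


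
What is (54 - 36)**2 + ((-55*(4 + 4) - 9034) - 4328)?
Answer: -13478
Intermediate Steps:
(54 - 36)**2 + ((-55*(4 + 4) - 9034) - 4328) = 18**2 + ((-55*8 - 9034) - 4328) = 324 + ((-440 - 9034) - 4328) = 324 + (-9474 - 4328) = 324 - 13802 = -13478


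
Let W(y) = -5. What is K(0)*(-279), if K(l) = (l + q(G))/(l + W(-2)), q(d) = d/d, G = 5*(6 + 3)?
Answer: 279/5 ≈ 55.800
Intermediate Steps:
G = 45 (G = 5*9 = 45)
q(d) = 1
K(l) = (1 + l)/(-5 + l) (K(l) = (l + 1)/(l - 5) = (1 + l)/(-5 + l))
K(0)*(-279) = ((1 + 0)/(-5 + 0))*(-279) = (1/(-5))*(-279) = -1/5*1*(-279) = -1/5*(-279) = 279/5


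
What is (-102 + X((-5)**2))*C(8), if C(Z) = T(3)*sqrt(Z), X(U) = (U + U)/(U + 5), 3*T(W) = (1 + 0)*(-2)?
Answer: 1204*sqrt(2)/9 ≈ 189.19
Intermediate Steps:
T(W) = -2/3 (T(W) = ((1 + 0)*(-2))/3 = (1*(-2))/3 = (1/3)*(-2) = -2/3)
X(U) = 2*U/(5 + U) (X(U) = (2*U)/(5 + U) = 2*U/(5 + U))
C(Z) = -2*sqrt(Z)/3
(-102 + X((-5)**2))*C(8) = (-102 + 2*(-5)**2/(5 + (-5)**2))*(-4*sqrt(2)/3) = (-102 + 2*25/(5 + 25))*(-4*sqrt(2)/3) = (-102 + 2*25/30)*(-4*sqrt(2)/3) = (-102 + 2*25*(1/30))*(-4*sqrt(2)/3) = (-102 + 5/3)*(-4*sqrt(2)/3) = -(-1204)*sqrt(2)/9 = 1204*sqrt(2)/9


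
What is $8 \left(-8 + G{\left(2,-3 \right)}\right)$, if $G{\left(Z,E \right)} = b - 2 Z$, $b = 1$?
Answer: $-88$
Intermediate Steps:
$G{\left(Z,E \right)} = 1 - 2 Z$
$8 \left(-8 + G{\left(2,-3 \right)}\right) = 8 \left(-8 + \left(1 - 4\right)\right) = 8 \left(-8 - 3\right) = 8 \left(-11\right) = -88$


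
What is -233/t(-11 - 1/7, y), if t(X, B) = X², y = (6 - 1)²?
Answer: -11417/6084 ≈ -1.8766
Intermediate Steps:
y = 25 (y = 5² = 25)
-233/t(-11 - 1/7, y) = -233/(-11 - 1/7)² = -233/(-11 - 1*⅐)² = -233/(-11 - ⅐)² = -233/((-78/7)²) = -233/6084/49 = -233*49/6084 = -11417/6084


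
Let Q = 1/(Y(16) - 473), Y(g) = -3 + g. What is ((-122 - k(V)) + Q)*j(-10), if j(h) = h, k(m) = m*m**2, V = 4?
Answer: 85561/46 ≈ 1860.0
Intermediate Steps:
k(m) = m**3
Q = -1/460 (Q = 1/((-3 + 16) - 473) = 1/(13 - 473) = 1/(-460) = -1/460 ≈ -0.0021739)
((-122 - k(V)) + Q)*j(-10) = ((-122 - 1*4**3) - 1/460)*(-10) = ((-122 - 1*64) - 1/460)*(-10) = ((-122 - 64) - 1/460)*(-10) = (-186 - 1/460)*(-10) = -85561/460*(-10) = 85561/46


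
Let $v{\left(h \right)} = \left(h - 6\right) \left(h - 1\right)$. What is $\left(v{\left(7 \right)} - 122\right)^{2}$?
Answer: $13456$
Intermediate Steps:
$v{\left(h \right)} = \left(-1 + h\right) \left(-6 + h\right)$ ($v{\left(h \right)} = \left(-6 + h\right) \left(-1 + h\right) = \left(-1 + h\right) \left(-6 + h\right)$)
$\left(v{\left(7 \right)} - 122\right)^{2} = \left(\left(6 + 7^{2} - 49\right) - 122\right)^{2} = \left(\left(6 + 49 - 49\right) - 122\right)^{2} = \left(6 - 122\right)^{2} = \left(-116\right)^{2} = 13456$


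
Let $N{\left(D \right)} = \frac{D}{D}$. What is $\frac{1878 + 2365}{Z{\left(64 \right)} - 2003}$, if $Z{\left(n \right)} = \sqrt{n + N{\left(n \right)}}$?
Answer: $- \frac{8498729}{4011944} - \frac{4243 \sqrt{65}}{4011944} \approx -2.1269$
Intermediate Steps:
$N{\left(D \right)} = 1$
$Z{\left(n \right)} = \sqrt{1 + n}$ ($Z{\left(n \right)} = \sqrt{n + 1} = \sqrt{1 + n}$)
$\frac{1878 + 2365}{Z{\left(64 \right)} - 2003} = \frac{1878 + 2365}{\sqrt{1 + 64} - 2003} = \frac{4243}{\sqrt{65} - 2003} = \frac{4243}{-2003 + \sqrt{65}}$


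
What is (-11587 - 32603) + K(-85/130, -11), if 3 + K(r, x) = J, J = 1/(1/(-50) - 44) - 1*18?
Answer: -97308461/2201 ≈ -44211.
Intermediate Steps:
J = -39668/2201 (J = 1/(-1/50 - 44) - 18 = 1/(-2201/50) - 18 = -50/2201 - 18 = -39668/2201 ≈ -18.023)
K(r, x) = -46271/2201 (K(r, x) = -3 - 39668/2201 = -46271/2201)
(-11587 - 32603) + K(-85/130, -11) = (-11587 - 32603) - 46271/2201 = -44190 - 46271/2201 = -97308461/2201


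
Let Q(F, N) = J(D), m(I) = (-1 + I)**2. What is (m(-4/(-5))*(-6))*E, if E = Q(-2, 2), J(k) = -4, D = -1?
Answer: 24/25 ≈ 0.96000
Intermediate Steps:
Q(F, N) = -4
E = -4
(m(-4/(-5))*(-6))*E = ((-1 - 4/(-5))**2*(-6))*(-4) = ((-1 - 4*(-1/5))**2*(-6))*(-4) = ((-1 + 4/5)**2*(-6))*(-4) = ((-1/5)**2*(-6))*(-4) = ((1/25)*(-6))*(-4) = -6/25*(-4) = 24/25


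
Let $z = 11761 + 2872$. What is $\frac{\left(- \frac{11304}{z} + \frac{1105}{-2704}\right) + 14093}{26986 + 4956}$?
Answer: $\frac{42890761715}{97220715488} \approx 0.44117$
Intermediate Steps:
$z = 14633$
$\frac{\left(- \frac{11304}{z} + \frac{1105}{-2704}\right) + 14093}{26986 + 4956} = \frac{\left(- \frac{11304}{14633} + \frac{1105}{-2704}\right) + 14093}{26986 + 4956} = \frac{\left(\left(-11304\right) \frac{1}{14633} + 1105 \left(- \frac{1}{2704}\right)\right) + 14093}{31942} = \left(\left(- \frac{11304}{14633} - \frac{85}{208}\right) + 14093\right) \frac{1}{31942} = \left(- \frac{3595037}{3043664} + 14093\right) \frac{1}{31942} = \frac{42890761715}{3043664} \cdot \frac{1}{31942} = \frac{42890761715}{97220715488}$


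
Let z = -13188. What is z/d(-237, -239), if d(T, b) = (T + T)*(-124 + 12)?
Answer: -157/632 ≈ -0.24842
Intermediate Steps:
d(T, b) = -224*T (d(T, b) = (2*T)*(-112) = -224*T)
z/d(-237, -239) = -13188/((-224*(-237))) = -13188/53088 = -13188*1/53088 = -157/632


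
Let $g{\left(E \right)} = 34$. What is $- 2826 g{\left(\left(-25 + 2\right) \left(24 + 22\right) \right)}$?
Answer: $-96084$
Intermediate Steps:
$- 2826 g{\left(\left(-25 + 2\right) \left(24 + 22\right) \right)} = \left(-2826\right) 34 = -96084$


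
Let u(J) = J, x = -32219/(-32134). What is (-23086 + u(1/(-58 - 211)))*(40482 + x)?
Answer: -8078645430378945/8644046 ≈ -9.3459e+8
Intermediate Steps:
x = 32219/32134 (x = -32219*(-1/32134) = 32219/32134 ≈ 1.0026)
(-23086 + u(1/(-58 - 211)))*(40482 + x) = (-23086 + 1/(-58 - 211))*(40482 + 32219/32134) = (-23086 + 1/(-269))*(1300880807/32134) = (-23086 - 1/269)*(1300880807/32134) = -6210135/269*1300880807/32134 = -8078645430378945/8644046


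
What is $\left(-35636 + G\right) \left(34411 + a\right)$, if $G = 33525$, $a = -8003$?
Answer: $-55747288$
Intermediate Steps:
$\left(-35636 + G\right) \left(34411 + a\right) = \left(-35636 + 33525\right) \left(34411 - 8003\right) = \left(-2111\right) 26408 = -55747288$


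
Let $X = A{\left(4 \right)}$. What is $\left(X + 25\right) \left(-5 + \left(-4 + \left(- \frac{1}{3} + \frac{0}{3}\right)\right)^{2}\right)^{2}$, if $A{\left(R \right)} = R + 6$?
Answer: $\frac{538160}{81} \approx 6644.0$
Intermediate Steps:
$A{\left(R \right)} = 6 + R$
$X = 10$ ($X = 6 + 4 = 10$)
$\left(X + 25\right) \left(-5 + \left(-4 + \left(- \frac{1}{3} + \frac{0}{3}\right)\right)^{2}\right)^{2} = \left(10 + 25\right) \left(-5 + \left(-4 + \left(- \frac{1}{3} + \frac{0}{3}\right)\right)^{2}\right)^{2} = 35 \left(-5 + \left(-4 + \left(\left(-1\right) \frac{1}{3} + 0 \cdot \frac{1}{3}\right)\right)^{2}\right)^{2} = 35 \left(-5 + \left(-4 + \left(- \frac{1}{3} + 0\right)\right)^{2}\right)^{2} = 35 \left(-5 + \left(-4 - \frac{1}{3}\right)^{2}\right)^{2} = 35 \left(-5 + \left(- \frac{13}{3}\right)^{2}\right)^{2} = 35 \left(-5 + \frac{169}{9}\right)^{2} = 35 \left(\frac{124}{9}\right)^{2} = 35 \cdot \frac{15376}{81} = \frac{538160}{81}$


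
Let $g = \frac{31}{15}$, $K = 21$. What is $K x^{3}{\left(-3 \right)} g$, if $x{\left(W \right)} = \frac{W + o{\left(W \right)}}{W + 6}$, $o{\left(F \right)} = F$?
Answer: $- \frac{1736}{5} \approx -347.2$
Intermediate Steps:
$x{\left(W \right)} = \frac{2 W}{6 + W}$ ($x{\left(W \right)} = \frac{W + W}{W + 6} = \frac{2 W}{6 + W}$)
$g = \frac{31}{15}$ ($g = 31 \cdot \frac{1}{15} = \frac{31}{15} \approx 2.0667$)
$K x^{3}{\left(-3 \right)} g = 21 \left(2 \left(-3\right) \frac{1}{6 - 3}\right)^{3} \cdot \frac{31}{15} = 21 \left(2 \left(-3\right) \frac{1}{3}\right)^{3} \cdot \frac{31}{15} = 21 \left(-2\right)^{3} \cdot \frac{31}{15} = 21 \left(-8\right) \frac{31}{15} = \left(-168\right) \frac{31}{15} = - \frac{1736}{5}$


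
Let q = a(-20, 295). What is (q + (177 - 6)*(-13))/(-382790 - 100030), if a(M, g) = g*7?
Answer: 79/241410 ≈ 0.00032724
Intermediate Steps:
a(M, g) = 7*g
q = 2065 (q = 7*295 = 2065)
(q + (177 - 6)*(-13))/(-382790 - 100030) = (2065 + (177 - 6)*(-13))/(-382790 - 100030) = (2065 + 171*(-13))/(-482820) = (2065 - 2223)*(-1/482820) = -158*(-1/482820) = 79/241410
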